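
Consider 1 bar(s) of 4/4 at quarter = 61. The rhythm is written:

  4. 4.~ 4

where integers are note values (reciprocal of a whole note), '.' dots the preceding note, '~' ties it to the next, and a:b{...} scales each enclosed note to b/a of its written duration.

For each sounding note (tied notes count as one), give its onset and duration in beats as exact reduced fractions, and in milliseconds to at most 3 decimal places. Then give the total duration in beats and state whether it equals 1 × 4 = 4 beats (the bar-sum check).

1) 0.0ms=0b +1475.41ms=3/2b
2) 1475.41ms=3/2b +2459.016ms=5/2b
Σ=4b of 4 (61bpm 4/4) — PASS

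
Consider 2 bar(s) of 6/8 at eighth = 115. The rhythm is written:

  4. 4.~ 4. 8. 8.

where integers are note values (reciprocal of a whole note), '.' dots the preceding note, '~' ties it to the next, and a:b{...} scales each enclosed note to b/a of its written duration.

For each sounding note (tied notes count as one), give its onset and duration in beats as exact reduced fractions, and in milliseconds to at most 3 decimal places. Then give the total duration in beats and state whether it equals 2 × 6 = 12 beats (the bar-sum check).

1) 0.0ms=0b +1565.217ms=3b
2) 1565.217ms=3b +3130.435ms=6b
3) 4695.652ms=9b +782.609ms=3/2b
4) 5478.261ms=21/2b +782.609ms=3/2b
Σ=12b of 12 (115bpm 6/8) — PASS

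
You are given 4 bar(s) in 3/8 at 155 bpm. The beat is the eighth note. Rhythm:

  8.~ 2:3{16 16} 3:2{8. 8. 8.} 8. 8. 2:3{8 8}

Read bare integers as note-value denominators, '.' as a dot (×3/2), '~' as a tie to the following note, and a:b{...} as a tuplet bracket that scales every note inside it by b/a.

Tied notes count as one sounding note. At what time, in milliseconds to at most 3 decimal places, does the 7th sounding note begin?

note 7 onset = 15/2b = 2903.226ms

1. 0.0ms @ 0 + 870.968ms (9/4)
2. 870.968ms @ 9/4 + 290.323ms (3/4)
3. 1161.29ms @ 3 + 387.097ms (1)
4. 1548.387ms @ 4 + 387.097ms (1)
5. 1935.484ms @ 5 + 387.097ms (1)
6. 2322.581ms @ 6 + 580.645ms (3/2)
7. 2903.226ms @ 15/2 + 580.645ms (3/2)
8. 3483.871ms @ 9 + 580.645ms (3/2)
9. 4064.516ms @ 21/2 + 580.645ms (3/2)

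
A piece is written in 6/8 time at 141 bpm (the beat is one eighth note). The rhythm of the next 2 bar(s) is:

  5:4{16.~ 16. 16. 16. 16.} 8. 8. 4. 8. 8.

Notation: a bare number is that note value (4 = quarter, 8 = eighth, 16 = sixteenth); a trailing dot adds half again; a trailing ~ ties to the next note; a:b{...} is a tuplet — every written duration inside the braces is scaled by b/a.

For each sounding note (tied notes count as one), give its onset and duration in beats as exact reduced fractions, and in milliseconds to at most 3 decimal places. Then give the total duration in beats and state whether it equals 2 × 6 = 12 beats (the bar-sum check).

1) 0.0ms=0b +510.638ms=6/5b
2) 510.638ms=6/5b +255.319ms=3/5b
3) 765.957ms=9/5b +255.319ms=3/5b
4) 1021.277ms=12/5b +255.319ms=3/5b
5) 1276.596ms=3b +638.298ms=3/2b
6) 1914.894ms=9/2b +638.298ms=3/2b
7) 2553.191ms=6b +1276.596ms=3b
8) 3829.787ms=9b +638.298ms=3/2b
9) 4468.085ms=21/2b +638.298ms=3/2b
Σ=12b of 12 (141bpm 6/8) — PASS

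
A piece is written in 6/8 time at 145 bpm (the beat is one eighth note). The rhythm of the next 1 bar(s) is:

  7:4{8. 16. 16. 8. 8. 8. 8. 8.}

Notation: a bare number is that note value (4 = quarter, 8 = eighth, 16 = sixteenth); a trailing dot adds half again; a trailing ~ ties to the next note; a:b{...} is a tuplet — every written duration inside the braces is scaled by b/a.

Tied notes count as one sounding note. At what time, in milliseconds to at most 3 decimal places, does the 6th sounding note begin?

note 6 onset = 24/7b = 1418.719ms

1. 0.0ms @ 0 + 354.68ms (6/7)
2. 354.68ms @ 6/7 + 177.34ms (3/7)
3. 532.02ms @ 9/7 + 177.34ms (3/7)
4. 709.36ms @ 12/7 + 354.68ms (6/7)
5. 1064.039ms @ 18/7 + 354.68ms (6/7)
6. 1418.719ms @ 24/7 + 354.68ms (6/7)
7. 1773.399ms @ 30/7 + 354.68ms (6/7)
8. 2128.079ms @ 36/7 + 354.68ms (6/7)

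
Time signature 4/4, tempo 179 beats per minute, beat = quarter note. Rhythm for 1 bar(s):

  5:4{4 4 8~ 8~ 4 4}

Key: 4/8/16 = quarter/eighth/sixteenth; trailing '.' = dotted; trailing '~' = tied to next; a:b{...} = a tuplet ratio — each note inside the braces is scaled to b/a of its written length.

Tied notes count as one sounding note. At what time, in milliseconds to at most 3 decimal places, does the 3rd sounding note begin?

note 3 onset = 8/5b = 536.313ms

1. 0.0ms @ 0 + 268.156ms (4/5)
2. 268.156ms @ 4/5 + 268.156ms (4/5)
3. 536.313ms @ 8/5 + 536.313ms (8/5)
4. 1072.626ms @ 16/5 + 268.156ms (4/5)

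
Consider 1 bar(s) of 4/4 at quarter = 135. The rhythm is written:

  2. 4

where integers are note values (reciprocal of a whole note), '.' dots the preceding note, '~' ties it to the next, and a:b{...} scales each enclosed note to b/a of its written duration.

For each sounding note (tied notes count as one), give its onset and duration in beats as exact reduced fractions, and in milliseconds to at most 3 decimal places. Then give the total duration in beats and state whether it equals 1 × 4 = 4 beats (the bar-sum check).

1) 0.0ms=0b +1333.333ms=3b
2) 1333.333ms=3b +444.444ms=1b
Σ=4b of 4 (135bpm 4/4) — PASS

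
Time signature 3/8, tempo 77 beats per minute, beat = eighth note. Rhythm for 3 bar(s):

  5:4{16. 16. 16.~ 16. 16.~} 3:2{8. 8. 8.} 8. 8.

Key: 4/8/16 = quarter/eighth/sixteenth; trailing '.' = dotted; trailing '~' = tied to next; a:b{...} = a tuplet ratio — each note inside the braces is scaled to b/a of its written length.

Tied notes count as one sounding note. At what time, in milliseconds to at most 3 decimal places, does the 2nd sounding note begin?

note 2 onset = 3/5b = 467.532ms

1. 0.0ms @ 0 + 467.532ms (3/5)
2. 467.532ms @ 3/5 + 467.532ms (3/5)
3. 935.065ms @ 6/5 + 935.065ms (6/5)
4. 1870.13ms @ 12/5 + 1246.753ms (8/5)
5. 3116.883ms @ 4 + 779.221ms (1)
6. 3896.104ms @ 5 + 779.221ms (1)
7. 4675.325ms @ 6 + 1168.831ms (3/2)
8. 5844.156ms @ 15/2 + 1168.831ms (3/2)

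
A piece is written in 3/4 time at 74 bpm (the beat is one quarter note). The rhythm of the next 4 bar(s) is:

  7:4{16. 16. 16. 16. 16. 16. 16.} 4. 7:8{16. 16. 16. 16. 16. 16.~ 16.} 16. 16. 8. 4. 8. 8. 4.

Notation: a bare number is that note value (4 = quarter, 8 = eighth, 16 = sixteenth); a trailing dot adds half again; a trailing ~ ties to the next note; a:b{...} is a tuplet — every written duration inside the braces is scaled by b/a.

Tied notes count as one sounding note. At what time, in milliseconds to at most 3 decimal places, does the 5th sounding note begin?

note 5 onset = 6/7b = 694.981ms

1. 0.0ms @ 0 + 173.745ms (3/14)
2. 173.745ms @ 3/14 + 173.745ms (3/14)
3. 347.49ms @ 3/7 + 173.745ms (3/14)
4. 521.236ms @ 9/14 + 173.745ms (3/14)
5. 694.981ms @ 6/7 + 173.745ms (3/14)
6. 868.726ms @ 15/14 + 173.745ms (3/14)
7. 1042.471ms @ 9/7 + 173.745ms (3/14)
8. 1216.216ms @ 3/2 + 1216.216ms (3/2)
9. 2432.432ms @ 3 + 347.49ms (3/7)
10. 2779.923ms @ 24/7 + 347.49ms (3/7)
11. 3127.413ms @ 27/7 + 347.49ms (3/7)
12. 3474.903ms @ 30/7 + 347.49ms (3/7)
13. 3822.394ms @ 33/7 + 347.49ms (3/7)
14. 4169.884ms @ 36/7 + 694.981ms (6/7)
15. 4864.865ms @ 6 + 304.054ms (3/8)
16. 5168.919ms @ 51/8 + 304.054ms (3/8)
17. 5472.973ms @ 27/4 + 608.108ms (3/4)
18. 6081.081ms @ 15/2 + 1216.216ms (3/2)
19. 7297.297ms @ 9 + 608.108ms (3/4)
20. 7905.405ms @ 39/4 + 608.108ms (3/4)
21. 8513.514ms @ 21/2 + 1216.216ms (3/2)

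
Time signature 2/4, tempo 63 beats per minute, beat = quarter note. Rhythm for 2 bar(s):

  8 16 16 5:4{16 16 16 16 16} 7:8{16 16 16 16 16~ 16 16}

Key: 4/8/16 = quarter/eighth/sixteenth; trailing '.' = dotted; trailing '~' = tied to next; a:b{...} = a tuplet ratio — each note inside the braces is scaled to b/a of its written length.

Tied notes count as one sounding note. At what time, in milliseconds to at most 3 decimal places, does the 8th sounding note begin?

note 8 onset = 9/5b = 1714.286ms

1. 0.0ms @ 0 + 476.19ms (1/2)
2. 476.19ms @ 1/2 + 238.095ms (1/4)
3. 714.286ms @ 3/4 + 238.095ms (1/4)
4. 952.381ms @ 1 + 190.476ms (1/5)
5. 1142.857ms @ 6/5 + 190.476ms (1/5)
6. 1333.333ms @ 7/5 + 190.476ms (1/5)
7. 1523.81ms @ 8/5 + 190.476ms (1/5)
8. 1714.286ms @ 9/5 + 190.476ms (1/5)
9. 1904.762ms @ 2 + 272.109ms (2/7)
10. 2176.871ms @ 16/7 + 272.109ms (2/7)
11. 2448.98ms @ 18/7 + 272.109ms (2/7)
12. 2721.088ms @ 20/7 + 272.109ms (2/7)
13. 2993.197ms @ 22/7 + 544.218ms (4/7)
14. 3537.415ms @ 26/7 + 272.109ms (2/7)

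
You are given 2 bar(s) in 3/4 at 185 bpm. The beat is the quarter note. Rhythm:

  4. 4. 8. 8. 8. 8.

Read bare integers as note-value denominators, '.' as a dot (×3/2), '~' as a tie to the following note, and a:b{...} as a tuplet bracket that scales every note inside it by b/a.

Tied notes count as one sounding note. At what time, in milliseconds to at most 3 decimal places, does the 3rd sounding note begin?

note 3 onset = 3b = 972.973ms

1. 0.0ms @ 0 + 486.486ms (3/2)
2. 486.486ms @ 3/2 + 486.486ms (3/2)
3. 972.973ms @ 3 + 243.243ms (3/4)
4. 1216.216ms @ 15/4 + 243.243ms (3/4)
5. 1459.459ms @ 9/2 + 243.243ms (3/4)
6. 1702.703ms @ 21/4 + 243.243ms (3/4)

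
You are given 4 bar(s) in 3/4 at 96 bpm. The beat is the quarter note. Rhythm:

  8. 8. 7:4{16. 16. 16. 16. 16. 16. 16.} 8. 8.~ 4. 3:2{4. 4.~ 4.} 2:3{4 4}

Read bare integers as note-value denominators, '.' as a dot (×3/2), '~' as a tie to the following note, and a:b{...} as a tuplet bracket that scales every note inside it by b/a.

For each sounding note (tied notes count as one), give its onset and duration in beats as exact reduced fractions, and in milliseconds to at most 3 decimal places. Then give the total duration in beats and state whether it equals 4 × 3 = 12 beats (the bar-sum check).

1) 0.0ms=0b +468.75ms=3/4b
2) 468.75ms=3/4b +468.75ms=3/4b
3) 937.5ms=3/2b +133.929ms=3/14b
4) 1071.429ms=12/7b +133.929ms=3/14b
5) 1205.357ms=27/14b +133.929ms=3/14b
6) 1339.286ms=15/7b +133.929ms=3/14b
7) 1473.214ms=33/14b +133.929ms=3/14b
8) 1607.143ms=18/7b +133.929ms=3/14b
9) 1741.071ms=39/14b +133.929ms=3/14b
10) 1875.0ms=3b +468.75ms=3/4b
11) 2343.75ms=15/4b +1406.25ms=9/4b
12) 3750.0ms=6b +625.0ms=1b
13) 4375.0ms=7b +1250.0ms=2b
14) 5625.0ms=9b +937.5ms=3/2b
15) 6562.5ms=21/2b +937.5ms=3/2b
Σ=12b of 12 (96bpm 3/4) — PASS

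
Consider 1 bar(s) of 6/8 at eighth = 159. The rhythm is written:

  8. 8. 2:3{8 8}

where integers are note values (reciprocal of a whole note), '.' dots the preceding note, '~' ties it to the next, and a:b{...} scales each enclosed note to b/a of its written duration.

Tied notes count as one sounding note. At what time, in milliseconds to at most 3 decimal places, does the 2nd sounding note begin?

1. 0.0ms @ 0 + 566.038ms (3/2)
2. 566.038ms @ 3/2 + 566.038ms (3/2)
3. 1132.075ms @ 3 + 566.038ms (3/2)
4. 1698.113ms @ 9/2 + 566.038ms (3/2)

note 2 onset = 3/2b = 566.038ms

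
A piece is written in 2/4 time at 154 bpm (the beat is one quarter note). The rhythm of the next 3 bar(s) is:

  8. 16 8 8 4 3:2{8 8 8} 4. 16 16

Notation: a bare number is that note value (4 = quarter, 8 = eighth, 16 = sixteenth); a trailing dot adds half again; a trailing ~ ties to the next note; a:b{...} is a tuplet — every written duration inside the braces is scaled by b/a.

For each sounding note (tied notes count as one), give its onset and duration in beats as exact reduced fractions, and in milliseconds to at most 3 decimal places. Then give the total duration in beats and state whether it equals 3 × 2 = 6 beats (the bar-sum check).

1) 0.0ms=0b +292.208ms=3/4b
2) 292.208ms=3/4b +97.403ms=1/4b
3) 389.61ms=1b +194.805ms=1/2b
4) 584.416ms=3/2b +194.805ms=1/2b
5) 779.221ms=2b +389.61ms=1b
6) 1168.831ms=3b +129.87ms=1/3b
7) 1298.701ms=10/3b +129.87ms=1/3b
8) 1428.571ms=11/3b +129.87ms=1/3b
9) 1558.442ms=4b +584.416ms=3/2b
10) 2142.857ms=11/2b +97.403ms=1/4b
11) 2240.26ms=23/4b +97.403ms=1/4b
Σ=6b of 6 (154bpm 2/4) — PASS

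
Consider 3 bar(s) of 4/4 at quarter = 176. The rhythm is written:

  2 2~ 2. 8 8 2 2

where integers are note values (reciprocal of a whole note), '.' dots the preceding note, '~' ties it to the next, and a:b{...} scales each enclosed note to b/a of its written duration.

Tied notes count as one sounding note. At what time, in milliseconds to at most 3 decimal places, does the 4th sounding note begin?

1. 0.0ms @ 0 + 681.818ms (2)
2. 681.818ms @ 2 + 1704.545ms (5)
3. 2386.364ms @ 7 + 170.455ms (1/2)
4. 2556.818ms @ 15/2 + 170.455ms (1/2)
5. 2727.273ms @ 8 + 681.818ms (2)
6. 3409.091ms @ 10 + 681.818ms (2)

note 4 onset = 15/2b = 2556.818ms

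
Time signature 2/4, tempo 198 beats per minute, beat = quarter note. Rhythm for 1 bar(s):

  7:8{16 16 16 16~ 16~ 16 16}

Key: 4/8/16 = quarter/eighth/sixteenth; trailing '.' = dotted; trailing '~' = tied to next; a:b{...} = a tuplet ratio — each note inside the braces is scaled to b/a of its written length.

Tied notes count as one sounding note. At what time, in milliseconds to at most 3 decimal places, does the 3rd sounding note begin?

note 3 onset = 4/7b = 173.16ms

1. 0.0ms @ 0 + 86.58ms (2/7)
2. 86.58ms @ 2/7 + 86.58ms (2/7)
3. 173.16ms @ 4/7 + 86.58ms (2/7)
4. 259.74ms @ 6/7 + 259.74ms (6/7)
5. 519.481ms @ 12/7 + 86.58ms (2/7)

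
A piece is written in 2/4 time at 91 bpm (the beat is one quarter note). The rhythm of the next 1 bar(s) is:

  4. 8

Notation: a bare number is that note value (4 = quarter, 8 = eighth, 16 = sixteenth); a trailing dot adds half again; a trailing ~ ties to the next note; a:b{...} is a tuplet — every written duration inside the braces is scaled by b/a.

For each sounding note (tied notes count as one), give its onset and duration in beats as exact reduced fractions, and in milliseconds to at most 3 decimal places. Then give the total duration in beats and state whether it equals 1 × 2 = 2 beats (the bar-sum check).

1) 0.0ms=0b +989.011ms=3/2b
2) 989.011ms=3/2b +329.67ms=1/2b
Σ=2b of 2 (91bpm 2/4) — PASS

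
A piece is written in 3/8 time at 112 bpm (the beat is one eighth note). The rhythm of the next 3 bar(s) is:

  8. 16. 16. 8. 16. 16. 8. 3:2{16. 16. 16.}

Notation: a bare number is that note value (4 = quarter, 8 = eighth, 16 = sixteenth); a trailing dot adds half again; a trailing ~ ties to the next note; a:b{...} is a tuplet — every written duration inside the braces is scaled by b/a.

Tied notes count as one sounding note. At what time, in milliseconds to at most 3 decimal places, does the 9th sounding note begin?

1. 0.0ms @ 0 + 803.571ms (3/2)
2. 803.571ms @ 3/2 + 401.786ms (3/4)
3. 1205.357ms @ 9/4 + 401.786ms (3/4)
4. 1607.143ms @ 3 + 803.571ms (3/2)
5. 2410.714ms @ 9/2 + 401.786ms (3/4)
6. 2812.5ms @ 21/4 + 401.786ms (3/4)
7. 3214.286ms @ 6 + 803.571ms (3/2)
8. 4017.857ms @ 15/2 + 267.857ms (1/2)
9. 4285.714ms @ 8 + 267.857ms (1/2)
10. 4553.571ms @ 17/2 + 267.857ms (1/2)

note 9 onset = 8b = 4285.714ms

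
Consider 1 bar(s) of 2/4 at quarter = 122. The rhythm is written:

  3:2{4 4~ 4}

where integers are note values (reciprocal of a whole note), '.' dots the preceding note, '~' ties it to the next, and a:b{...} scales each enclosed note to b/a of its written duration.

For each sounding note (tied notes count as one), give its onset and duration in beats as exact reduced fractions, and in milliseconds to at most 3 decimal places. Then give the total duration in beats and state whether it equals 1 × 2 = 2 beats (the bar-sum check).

1) 0.0ms=0b +327.869ms=2/3b
2) 327.869ms=2/3b +655.738ms=4/3b
Σ=2b of 2 (122bpm 2/4) — PASS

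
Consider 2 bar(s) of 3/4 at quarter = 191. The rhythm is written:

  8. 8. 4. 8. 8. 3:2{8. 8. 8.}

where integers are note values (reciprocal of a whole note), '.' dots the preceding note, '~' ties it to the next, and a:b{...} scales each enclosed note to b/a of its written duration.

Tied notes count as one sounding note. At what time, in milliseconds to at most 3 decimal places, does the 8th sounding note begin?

note 8 onset = 11/2b = 1727.749ms

1. 0.0ms @ 0 + 235.602ms (3/4)
2. 235.602ms @ 3/4 + 235.602ms (3/4)
3. 471.204ms @ 3/2 + 471.204ms (3/2)
4. 942.408ms @ 3 + 235.602ms (3/4)
5. 1178.01ms @ 15/4 + 235.602ms (3/4)
6. 1413.613ms @ 9/2 + 157.068ms (1/2)
7. 1570.681ms @ 5 + 157.068ms (1/2)
8. 1727.749ms @ 11/2 + 157.068ms (1/2)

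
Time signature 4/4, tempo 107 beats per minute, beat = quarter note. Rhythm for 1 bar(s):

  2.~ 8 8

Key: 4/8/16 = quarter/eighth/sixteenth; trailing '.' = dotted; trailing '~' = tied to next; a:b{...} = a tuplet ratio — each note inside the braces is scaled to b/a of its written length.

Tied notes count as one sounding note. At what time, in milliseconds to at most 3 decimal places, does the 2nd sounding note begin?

1. 0.0ms @ 0 + 1962.617ms (7/2)
2. 1962.617ms @ 7/2 + 280.374ms (1/2)

note 2 onset = 7/2b = 1962.617ms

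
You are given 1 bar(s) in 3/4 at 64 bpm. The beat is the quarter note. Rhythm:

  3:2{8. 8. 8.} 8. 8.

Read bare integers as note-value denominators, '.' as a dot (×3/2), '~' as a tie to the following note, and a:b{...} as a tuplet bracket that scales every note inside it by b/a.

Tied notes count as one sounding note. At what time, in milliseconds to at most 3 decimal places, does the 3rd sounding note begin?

note 3 onset = 1b = 937.5ms

1. 0.0ms @ 0 + 468.75ms (1/2)
2. 468.75ms @ 1/2 + 468.75ms (1/2)
3. 937.5ms @ 1 + 468.75ms (1/2)
4. 1406.25ms @ 3/2 + 703.125ms (3/4)
5. 2109.375ms @ 9/4 + 703.125ms (3/4)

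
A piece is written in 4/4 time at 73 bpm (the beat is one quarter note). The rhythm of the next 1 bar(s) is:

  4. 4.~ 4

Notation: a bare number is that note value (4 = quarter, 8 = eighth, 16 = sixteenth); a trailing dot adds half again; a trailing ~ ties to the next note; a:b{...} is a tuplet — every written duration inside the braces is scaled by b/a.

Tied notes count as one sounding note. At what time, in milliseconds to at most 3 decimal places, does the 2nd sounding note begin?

1. 0.0ms @ 0 + 1232.877ms (3/2)
2. 1232.877ms @ 3/2 + 2054.795ms (5/2)

note 2 onset = 3/2b = 1232.877ms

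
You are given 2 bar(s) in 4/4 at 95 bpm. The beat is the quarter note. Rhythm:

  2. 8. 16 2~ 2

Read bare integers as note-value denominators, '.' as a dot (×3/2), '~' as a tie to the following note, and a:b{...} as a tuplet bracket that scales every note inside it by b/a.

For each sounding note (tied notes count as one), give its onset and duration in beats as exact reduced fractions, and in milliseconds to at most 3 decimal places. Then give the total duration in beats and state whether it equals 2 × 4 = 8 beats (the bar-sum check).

1) 0.0ms=0b +1894.737ms=3b
2) 1894.737ms=3b +473.684ms=3/4b
3) 2368.421ms=15/4b +157.895ms=1/4b
4) 2526.316ms=4b +2526.316ms=4b
Σ=8b of 8 (95bpm 4/4) — PASS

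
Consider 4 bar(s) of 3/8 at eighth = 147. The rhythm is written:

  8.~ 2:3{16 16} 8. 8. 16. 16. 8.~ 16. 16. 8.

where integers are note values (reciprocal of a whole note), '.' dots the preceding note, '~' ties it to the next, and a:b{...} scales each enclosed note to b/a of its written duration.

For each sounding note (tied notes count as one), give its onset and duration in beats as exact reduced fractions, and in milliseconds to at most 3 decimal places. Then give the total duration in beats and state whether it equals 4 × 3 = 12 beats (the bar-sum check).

1) 0.0ms=0b +918.367ms=9/4b
2) 918.367ms=9/4b +306.122ms=3/4b
3) 1224.49ms=3b +612.245ms=3/2b
4) 1836.735ms=9/2b +612.245ms=3/2b
5) 2448.98ms=6b +306.122ms=3/4b
6) 2755.102ms=27/4b +306.122ms=3/4b
7) 3061.224ms=15/2b +918.367ms=9/4b
8) 3979.592ms=39/4b +306.122ms=3/4b
9) 4285.714ms=21/2b +612.245ms=3/2b
Σ=12b of 12 (147bpm 3/8) — PASS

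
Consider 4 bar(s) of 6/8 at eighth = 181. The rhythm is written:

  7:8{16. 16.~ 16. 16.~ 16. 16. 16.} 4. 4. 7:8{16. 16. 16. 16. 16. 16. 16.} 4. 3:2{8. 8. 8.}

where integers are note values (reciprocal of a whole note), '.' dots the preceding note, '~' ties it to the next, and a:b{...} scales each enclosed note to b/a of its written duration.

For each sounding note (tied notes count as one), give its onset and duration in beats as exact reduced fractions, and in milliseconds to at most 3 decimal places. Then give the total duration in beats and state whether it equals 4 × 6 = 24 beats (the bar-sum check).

1) 0.0ms=0b +284.136ms=6/7b
2) 284.136ms=6/7b +568.272ms=12/7b
3) 852.407ms=18/7b +568.272ms=12/7b
4) 1420.679ms=30/7b +284.136ms=6/7b
5) 1704.815ms=36/7b +284.136ms=6/7b
6) 1988.95ms=6b +994.475ms=3b
7) 2983.425ms=9b +994.475ms=3b
8) 3977.901ms=12b +284.136ms=6/7b
9) 4262.036ms=90/7b +284.136ms=6/7b
10) 4546.172ms=96/7b +284.136ms=6/7b
11) 4830.308ms=102/7b +284.136ms=6/7b
12) 5114.444ms=108/7b +284.136ms=6/7b
13) 5398.579ms=114/7b +284.136ms=6/7b
14) 5682.715ms=120/7b +284.136ms=6/7b
15) 5966.851ms=18b +994.475ms=3b
16) 6961.326ms=21b +331.492ms=1b
17) 7292.818ms=22b +331.492ms=1b
18) 7624.309ms=23b +331.492ms=1b
Σ=24b of 24 (181bpm 6/8) — PASS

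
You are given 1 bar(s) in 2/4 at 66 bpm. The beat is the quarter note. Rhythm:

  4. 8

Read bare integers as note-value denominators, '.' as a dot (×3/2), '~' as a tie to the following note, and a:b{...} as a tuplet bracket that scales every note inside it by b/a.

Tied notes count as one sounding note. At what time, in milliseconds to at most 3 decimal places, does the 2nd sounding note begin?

1. 0.0ms @ 0 + 1363.636ms (3/2)
2. 1363.636ms @ 3/2 + 454.545ms (1/2)

note 2 onset = 3/2b = 1363.636ms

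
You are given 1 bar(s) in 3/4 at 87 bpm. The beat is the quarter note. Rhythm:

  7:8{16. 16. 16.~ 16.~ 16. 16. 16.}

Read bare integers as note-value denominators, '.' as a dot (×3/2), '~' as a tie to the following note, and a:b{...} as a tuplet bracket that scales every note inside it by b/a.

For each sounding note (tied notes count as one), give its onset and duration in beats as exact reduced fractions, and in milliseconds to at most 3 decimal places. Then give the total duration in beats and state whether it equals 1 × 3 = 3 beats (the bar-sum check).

1) 0.0ms=0b +295.567ms=3/7b
2) 295.567ms=3/7b +295.567ms=3/7b
3) 591.133ms=6/7b +886.7ms=9/7b
4) 1477.833ms=15/7b +295.567ms=3/7b
5) 1773.399ms=18/7b +295.567ms=3/7b
Σ=3b of 3 (87bpm 3/4) — PASS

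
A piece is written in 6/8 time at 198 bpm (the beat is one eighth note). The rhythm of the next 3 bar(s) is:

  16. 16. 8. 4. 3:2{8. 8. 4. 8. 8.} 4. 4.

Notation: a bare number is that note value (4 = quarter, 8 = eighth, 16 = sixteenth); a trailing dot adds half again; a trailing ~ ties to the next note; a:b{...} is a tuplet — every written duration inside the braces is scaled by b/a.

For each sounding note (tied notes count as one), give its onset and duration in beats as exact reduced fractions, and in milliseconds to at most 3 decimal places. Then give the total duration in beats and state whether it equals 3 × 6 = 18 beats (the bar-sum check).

1) 0.0ms=0b +227.273ms=3/4b
2) 227.273ms=3/4b +227.273ms=3/4b
3) 454.545ms=3/2b +454.545ms=3/2b
4) 909.091ms=3b +909.091ms=3b
5) 1818.182ms=6b +303.03ms=1b
6) 2121.212ms=7b +303.03ms=1b
7) 2424.242ms=8b +606.061ms=2b
8) 3030.303ms=10b +303.03ms=1b
9) 3333.333ms=11b +303.03ms=1b
10) 3636.364ms=12b +909.091ms=3b
11) 4545.455ms=15b +909.091ms=3b
Σ=18b of 18 (198bpm 6/8) — PASS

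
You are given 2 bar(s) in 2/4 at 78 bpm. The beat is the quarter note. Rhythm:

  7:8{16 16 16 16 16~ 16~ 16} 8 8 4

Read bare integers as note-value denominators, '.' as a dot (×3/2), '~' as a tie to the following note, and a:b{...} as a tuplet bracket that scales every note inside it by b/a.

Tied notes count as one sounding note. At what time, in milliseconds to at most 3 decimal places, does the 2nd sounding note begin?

note 2 onset = 2/7b = 219.78ms

1. 0.0ms @ 0 + 219.78ms (2/7)
2. 219.78ms @ 2/7 + 219.78ms (2/7)
3. 439.56ms @ 4/7 + 219.78ms (2/7)
4. 659.341ms @ 6/7 + 219.78ms (2/7)
5. 879.121ms @ 8/7 + 659.341ms (6/7)
6. 1538.462ms @ 2 + 384.615ms (1/2)
7. 1923.077ms @ 5/2 + 384.615ms (1/2)
8. 2307.692ms @ 3 + 769.231ms (1)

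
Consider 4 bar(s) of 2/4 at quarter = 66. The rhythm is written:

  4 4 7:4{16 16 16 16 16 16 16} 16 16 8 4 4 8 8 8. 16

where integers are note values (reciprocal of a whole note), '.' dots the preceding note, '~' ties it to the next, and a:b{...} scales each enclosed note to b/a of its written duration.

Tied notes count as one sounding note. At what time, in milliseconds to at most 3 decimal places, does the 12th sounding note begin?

note 12 onset = 7/2b = 3181.818ms

1. 0.0ms @ 0 + 909.091ms (1)
2. 909.091ms @ 1 + 909.091ms (1)
3. 1818.182ms @ 2 + 129.87ms (1/7)
4. 1948.052ms @ 15/7 + 129.87ms (1/7)
5. 2077.922ms @ 16/7 + 129.87ms (1/7)
6. 2207.792ms @ 17/7 + 129.87ms (1/7)
7. 2337.662ms @ 18/7 + 129.87ms (1/7)
8. 2467.532ms @ 19/7 + 129.87ms (1/7)
9. 2597.403ms @ 20/7 + 129.87ms (1/7)
10. 2727.273ms @ 3 + 227.273ms (1/4)
11. 2954.545ms @ 13/4 + 227.273ms (1/4)
12. 3181.818ms @ 7/2 + 454.545ms (1/2)
13. 3636.364ms @ 4 + 909.091ms (1)
14. 4545.455ms @ 5 + 909.091ms (1)
15. 5454.545ms @ 6 + 454.545ms (1/2)
16. 5909.091ms @ 13/2 + 454.545ms (1/2)
17. 6363.636ms @ 7 + 681.818ms (3/4)
18. 7045.455ms @ 31/4 + 227.273ms (1/4)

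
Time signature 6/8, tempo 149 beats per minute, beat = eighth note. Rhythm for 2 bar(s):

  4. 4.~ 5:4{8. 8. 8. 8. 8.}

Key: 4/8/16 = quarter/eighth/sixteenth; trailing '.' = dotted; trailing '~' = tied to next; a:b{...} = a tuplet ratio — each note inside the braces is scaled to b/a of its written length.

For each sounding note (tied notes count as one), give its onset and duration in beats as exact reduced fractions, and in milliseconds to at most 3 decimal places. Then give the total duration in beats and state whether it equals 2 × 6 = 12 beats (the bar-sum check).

1) 0.0ms=0b +1208.054ms=3b
2) 1208.054ms=3b +1691.275ms=21/5b
3) 2899.329ms=36/5b +483.221ms=6/5b
4) 3382.55ms=42/5b +483.221ms=6/5b
5) 3865.772ms=48/5b +483.221ms=6/5b
6) 4348.993ms=54/5b +483.221ms=6/5b
Σ=12b of 12 (149bpm 6/8) — PASS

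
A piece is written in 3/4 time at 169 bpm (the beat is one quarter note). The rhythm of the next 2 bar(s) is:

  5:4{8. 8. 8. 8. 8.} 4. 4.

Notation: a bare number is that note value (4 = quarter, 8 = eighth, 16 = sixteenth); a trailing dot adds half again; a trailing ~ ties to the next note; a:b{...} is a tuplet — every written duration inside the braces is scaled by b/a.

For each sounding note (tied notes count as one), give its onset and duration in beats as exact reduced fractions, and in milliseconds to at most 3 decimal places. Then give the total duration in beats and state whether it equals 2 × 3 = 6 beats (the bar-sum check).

1) 0.0ms=0b +213.018ms=3/5b
2) 213.018ms=3/5b +213.018ms=3/5b
3) 426.036ms=6/5b +213.018ms=3/5b
4) 639.053ms=9/5b +213.018ms=3/5b
5) 852.071ms=12/5b +213.018ms=3/5b
6) 1065.089ms=3b +532.544ms=3/2b
7) 1597.633ms=9/2b +532.544ms=3/2b
Σ=6b of 6 (169bpm 3/4) — PASS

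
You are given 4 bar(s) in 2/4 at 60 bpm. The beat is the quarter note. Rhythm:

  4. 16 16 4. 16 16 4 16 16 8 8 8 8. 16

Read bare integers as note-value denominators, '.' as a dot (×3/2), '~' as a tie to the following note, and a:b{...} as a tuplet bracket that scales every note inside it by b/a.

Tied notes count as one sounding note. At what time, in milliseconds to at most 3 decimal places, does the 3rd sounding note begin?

note 3 onset = 7/4b = 1750.0ms

1. 0.0ms @ 0 + 1500.0ms (3/2)
2. 1500.0ms @ 3/2 + 250.0ms (1/4)
3. 1750.0ms @ 7/4 + 250.0ms (1/4)
4. 2000.0ms @ 2 + 1500.0ms (3/2)
5. 3500.0ms @ 7/2 + 250.0ms (1/4)
6. 3750.0ms @ 15/4 + 250.0ms (1/4)
7. 4000.0ms @ 4 + 1000.0ms (1)
8. 5000.0ms @ 5 + 250.0ms (1/4)
9. 5250.0ms @ 21/4 + 250.0ms (1/4)
10. 5500.0ms @ 11/2 + 500.0ms (1/2)
11. 6000.0ms @ 6 + 500.0ms (1/2)
12. 6500.0ms @ 13/2 + 500.0ms (1/2)
13. 7000.0ms @ 7 + 750.0ms (3/4)
14. 7750.0ms @ 31/4 + 250.0ms (1/4)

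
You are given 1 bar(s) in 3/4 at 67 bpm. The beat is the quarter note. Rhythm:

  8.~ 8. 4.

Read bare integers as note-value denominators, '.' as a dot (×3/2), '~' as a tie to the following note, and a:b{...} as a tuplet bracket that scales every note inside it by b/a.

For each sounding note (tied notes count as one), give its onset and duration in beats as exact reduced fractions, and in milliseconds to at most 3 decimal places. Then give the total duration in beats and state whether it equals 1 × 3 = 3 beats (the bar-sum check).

1) 0.0ms=0b +1343.284ms=3/2b
2) 1343.284ms=3/2b +1343.284ms=3/2b
Σ=3b of 3 (67bpm 3/4) — PASS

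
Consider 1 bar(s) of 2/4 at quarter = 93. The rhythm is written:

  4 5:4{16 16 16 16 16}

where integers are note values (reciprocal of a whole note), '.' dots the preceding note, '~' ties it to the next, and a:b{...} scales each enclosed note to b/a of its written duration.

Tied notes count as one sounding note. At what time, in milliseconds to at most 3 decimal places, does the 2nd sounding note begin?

note 2 onset = 1b = 645.161ms

1. 0.0ms @ 0 + 645.161ms (1)
2. 645.161ms @ 1 + 129.032ms (1/5)
3. 774.194ms @ 6/5 + 129.032ms (1/5)
4. 903.226ms @ 7/5 + 129.032ms (1/5)
5. 1032.258ms @ 8/5 + 129.032ms (1/5)
6. 1161.29ms @ 9/5 + 129.032ms (1/5)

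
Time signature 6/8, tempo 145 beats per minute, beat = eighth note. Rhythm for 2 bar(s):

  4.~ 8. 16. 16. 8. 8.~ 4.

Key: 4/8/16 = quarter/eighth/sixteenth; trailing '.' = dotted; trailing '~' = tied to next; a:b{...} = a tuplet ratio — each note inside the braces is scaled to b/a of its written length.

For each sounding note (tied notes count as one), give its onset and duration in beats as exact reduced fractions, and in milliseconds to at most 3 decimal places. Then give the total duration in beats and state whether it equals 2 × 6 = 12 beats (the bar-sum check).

1) 0.0ms=0b +1862.069ms=9/2b
2) 1862.069ms=9/2b +310.345ms=3/4b
3) 2172.414ms=21/4b +310.345ms=3/4b
4) 2482.759ms=6b +620.69ms=3/2b
5) 3103.448ms=15/2b +1862.069ms=9/2b
Σ=12b of 12 (145bpm 6/8) — PASS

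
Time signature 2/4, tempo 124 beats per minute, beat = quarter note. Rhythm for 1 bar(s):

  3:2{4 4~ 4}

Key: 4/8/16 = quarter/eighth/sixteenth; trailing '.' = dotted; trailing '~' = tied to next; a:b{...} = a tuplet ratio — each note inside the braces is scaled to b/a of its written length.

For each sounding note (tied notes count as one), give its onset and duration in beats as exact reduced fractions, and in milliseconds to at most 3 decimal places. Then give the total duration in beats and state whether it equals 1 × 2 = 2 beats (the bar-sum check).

1) 0.0ms=0b +322.581ms=2/3b
2) 322.581ms=2/3b +645.161ms=4/3b
Σ=2b of 2 (124bpm 2/4) — PASS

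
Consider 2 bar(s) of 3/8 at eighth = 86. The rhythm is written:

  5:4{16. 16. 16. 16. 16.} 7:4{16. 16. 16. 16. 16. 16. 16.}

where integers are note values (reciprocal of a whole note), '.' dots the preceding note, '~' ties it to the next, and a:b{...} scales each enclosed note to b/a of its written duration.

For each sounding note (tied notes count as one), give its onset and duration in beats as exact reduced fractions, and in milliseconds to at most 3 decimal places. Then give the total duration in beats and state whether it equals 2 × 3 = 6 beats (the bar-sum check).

1) 0.0ms=0b +418.605ms=3/5b
2) 418.605ms=3/5b +418.605ms=3/5b
3) 837.209ms=6/5b +418.605ms=3/5b
4) 1255.814ms=9/5b +418.605ms=3/5b
5) 1674.419ms=12/5b +418.605ms=3/5b
6) 2093.023ms=3b +299.003ms=3/7b
7) 2392.027ms=24/7b +299.003ms=3/7b
8) 2691.03ms=27/7b +299.003ms=3/7b
9) 2990.033ms=30/7b +299.003ms=3/7b
10) 3289.037ms=33/7b +299.003ms=3/7b
11) 3588.04ms=36/7b +299.003ms=3/7b
12) 3887.043ms=39/7b +299.003ms=3/7b
Σ=6b of 6 (86bpm 3/8) — PASS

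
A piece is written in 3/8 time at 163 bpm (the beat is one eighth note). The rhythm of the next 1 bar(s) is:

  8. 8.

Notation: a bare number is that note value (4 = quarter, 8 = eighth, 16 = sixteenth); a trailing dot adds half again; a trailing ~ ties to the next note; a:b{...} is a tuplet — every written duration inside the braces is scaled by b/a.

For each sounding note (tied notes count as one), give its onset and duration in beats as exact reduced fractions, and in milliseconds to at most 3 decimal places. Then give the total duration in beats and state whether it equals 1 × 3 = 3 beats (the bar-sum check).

1) 0.0ms=0b +552.147ms=3/2b
2) 552.147ms=3/2b +552.147ms=3/2b
Σ=3b of 3 (163bpm 3/8) — PASS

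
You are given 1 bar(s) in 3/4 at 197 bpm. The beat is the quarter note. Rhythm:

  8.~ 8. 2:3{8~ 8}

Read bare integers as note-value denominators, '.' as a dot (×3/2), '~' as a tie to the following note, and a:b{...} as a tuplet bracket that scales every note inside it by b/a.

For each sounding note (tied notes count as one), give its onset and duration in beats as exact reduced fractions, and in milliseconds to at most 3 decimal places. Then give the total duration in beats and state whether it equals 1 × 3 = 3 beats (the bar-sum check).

1) 0.0ms=0b +456.853ms=3/2b
2) 456.853ms=3/2b +456.853ms=3/2b
Σ=3b of 3 (197bpm 3/4) — PASS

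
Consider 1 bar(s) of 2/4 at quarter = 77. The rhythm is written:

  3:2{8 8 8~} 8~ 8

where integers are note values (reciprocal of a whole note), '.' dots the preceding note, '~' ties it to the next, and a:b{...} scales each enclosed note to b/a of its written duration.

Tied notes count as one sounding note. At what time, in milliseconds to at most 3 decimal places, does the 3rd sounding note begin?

note 3 onset = 2/3b = 519.481ms

1. 0.0ms @ 0 + 259.74ms (1/3)
2. 259.74ms @ 1/3 + 259.74ms (1/3)
3. 519.481ms @ 2/3 + 1038.961ms (4/3)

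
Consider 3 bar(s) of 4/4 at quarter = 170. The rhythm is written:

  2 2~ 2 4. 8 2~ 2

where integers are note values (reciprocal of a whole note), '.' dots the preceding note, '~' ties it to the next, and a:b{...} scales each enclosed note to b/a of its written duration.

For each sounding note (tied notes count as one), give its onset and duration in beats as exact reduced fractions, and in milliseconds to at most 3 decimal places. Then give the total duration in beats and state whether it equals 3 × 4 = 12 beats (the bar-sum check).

1) 0.0ms=0b +705.882ms=2b
2) 705.882ms=2b +1411.765ms=4b
3) 2117.647ms=6b +529.412ms=3/2b
4) 2647.059ms=15/2b +176.471ms=1/2b
5) 2823.529ms=8b +1411.765ms=4b
Σ=12b of 12 (170bpm 4/4) — PASS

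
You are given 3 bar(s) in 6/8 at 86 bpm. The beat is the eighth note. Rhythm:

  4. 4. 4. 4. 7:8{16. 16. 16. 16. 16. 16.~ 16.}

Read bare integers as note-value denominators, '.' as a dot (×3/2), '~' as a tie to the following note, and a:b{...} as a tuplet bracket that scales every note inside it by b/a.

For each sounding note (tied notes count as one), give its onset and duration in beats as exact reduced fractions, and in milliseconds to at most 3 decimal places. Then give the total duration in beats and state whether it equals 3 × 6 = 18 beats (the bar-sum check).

1) 0.0ms=0b +2093.023ms=3b
2) 2093.023ms=3b +2093.023ms=3b
3) 4186.047ms=6b +2093.023ms=3b
4) 6279.07ms=9b +2093.023ms=3b
5) 8372.093ms=12b +598.007ms=6/7b
6) 8970.1ms=90/7b +598.007ms=6/7b
7) 9568.106ms=96/7b +598.007ms=6/7b
8) 10166.113ms=102/7b +598.007ms=6/7b
9) 10764.12ms=108/7b +598.007ms=6/7b
10) 11362.126ms=114/7b +1196.013ms=12/7b
Σ=18b of 18 (86bpm 6/8) — PASS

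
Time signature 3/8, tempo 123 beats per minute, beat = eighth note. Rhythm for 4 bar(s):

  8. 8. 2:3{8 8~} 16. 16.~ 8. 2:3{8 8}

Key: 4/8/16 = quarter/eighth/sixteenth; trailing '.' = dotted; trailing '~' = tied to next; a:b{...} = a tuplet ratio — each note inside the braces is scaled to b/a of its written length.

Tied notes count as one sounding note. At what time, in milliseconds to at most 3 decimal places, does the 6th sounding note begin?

1. 0.0ms @ 0 + 731.707ms (3/2)
2. 731.707ms @ 3/2 + 731.707ms (3/2)
3. 1463.415ms @ 3 + 731.707ms (3/2)
4. 2195.122ms @ 9/2 + 1097.561ms (9/4)
5. 3292.683ms @ 27/4 + 1097.561ms (9/4)
6. 4390.244ms @ 9 + 731.707ms (3/2)
7. 5121.951ms @ 21/2 + 731.707ms (3/2)

note 6 onset = 9b = 4390.244ms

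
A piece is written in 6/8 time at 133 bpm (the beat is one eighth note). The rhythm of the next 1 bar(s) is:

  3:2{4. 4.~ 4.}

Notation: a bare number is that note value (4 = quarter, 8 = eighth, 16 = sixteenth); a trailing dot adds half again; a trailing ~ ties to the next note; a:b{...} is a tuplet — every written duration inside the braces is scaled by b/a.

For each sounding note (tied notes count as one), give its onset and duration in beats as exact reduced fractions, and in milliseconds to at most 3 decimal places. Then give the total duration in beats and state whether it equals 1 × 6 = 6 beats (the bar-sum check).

1) 0.0ms=0b +902.256ms=2b
2) 902.256ms=2b +1804.511ms=4b
Σ=6b of 6 (133bpm 6/8) — PASS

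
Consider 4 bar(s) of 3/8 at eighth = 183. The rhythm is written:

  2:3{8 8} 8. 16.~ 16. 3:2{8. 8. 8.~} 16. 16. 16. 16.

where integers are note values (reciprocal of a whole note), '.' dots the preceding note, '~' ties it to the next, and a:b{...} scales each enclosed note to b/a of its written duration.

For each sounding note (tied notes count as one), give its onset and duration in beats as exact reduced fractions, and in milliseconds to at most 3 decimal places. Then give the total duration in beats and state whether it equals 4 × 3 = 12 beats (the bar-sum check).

1) 0.0ms=0b +491.803ms=3/2b
2) 491.803ms=3/2b +491.803ms=3/2b
3) 983.607ms=3b +491.803ms=3/2b
4) 1475.41ms=9/2b +491.803ms=3/2b
5) 1967.213ms=6b +327.869ms=1b
6) 2295.082ms=7b +327.869ms=1b
7) 2622.951ms=8b +573.77ms=7/4b
8) 3196.721ms=39/4b +245.902ms=3/4b
9) 3442.623ms=21/2b +245.902ms=3/4b
10) 3688.525ms=45/4b +245.902ms=3/4b
Σ=12b of 12 (183bpm 3/8) — PASS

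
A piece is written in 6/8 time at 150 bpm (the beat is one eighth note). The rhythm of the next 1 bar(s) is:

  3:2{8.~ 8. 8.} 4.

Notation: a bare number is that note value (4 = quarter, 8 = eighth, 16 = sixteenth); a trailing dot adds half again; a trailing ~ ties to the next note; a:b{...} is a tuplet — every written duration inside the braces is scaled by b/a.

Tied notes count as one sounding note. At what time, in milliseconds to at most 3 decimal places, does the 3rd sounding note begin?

note 3 onset = 3b = 1200.0ms

1. 0.0ms @ 0 + 800.0ms (2)
2. 800.0ms @ 2 + 400.0ms (1)
3. 1200.0ms @ 3 + 1200.0ms (3)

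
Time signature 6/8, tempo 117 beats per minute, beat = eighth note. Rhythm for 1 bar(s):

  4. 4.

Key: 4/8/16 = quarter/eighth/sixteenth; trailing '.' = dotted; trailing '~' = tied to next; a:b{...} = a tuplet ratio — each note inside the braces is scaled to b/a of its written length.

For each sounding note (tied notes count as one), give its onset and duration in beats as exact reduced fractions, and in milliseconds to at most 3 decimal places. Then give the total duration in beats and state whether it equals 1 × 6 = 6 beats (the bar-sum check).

1) 0.0ms=0b +1538.462ms=3b
2) 1538.462ms=3b +1538.462ms=3b
Σ=6b of 6 (117bpm 6/8) — PASS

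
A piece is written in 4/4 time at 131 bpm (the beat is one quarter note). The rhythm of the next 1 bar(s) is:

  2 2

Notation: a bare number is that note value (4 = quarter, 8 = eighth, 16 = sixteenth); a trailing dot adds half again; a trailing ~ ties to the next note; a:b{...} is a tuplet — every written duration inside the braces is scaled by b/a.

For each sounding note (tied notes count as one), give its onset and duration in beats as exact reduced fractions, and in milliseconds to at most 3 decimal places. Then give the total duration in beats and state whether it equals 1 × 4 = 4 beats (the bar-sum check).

1) 0.0ms=0b +916.031ms=2b
2) 916.031ms=2b +916.031ms=2b
Σ=4b of 4 (131bpm 4/4) — PASS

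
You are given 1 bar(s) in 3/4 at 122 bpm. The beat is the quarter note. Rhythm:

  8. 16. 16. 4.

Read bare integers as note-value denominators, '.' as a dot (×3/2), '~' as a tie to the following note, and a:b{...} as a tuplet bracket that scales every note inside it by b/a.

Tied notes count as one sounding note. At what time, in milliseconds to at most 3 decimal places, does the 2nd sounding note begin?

1. 0.0ms @ 0 + 368.852ms (3/4)
2. 368.852ms @ 3/4 + 184.426ms (3/8)
3. 553.279ms @ 9/8 + 184.426ms (3/8)
4. 737.705ms @ 3/2 + 737.705ms (3/2)

note 2 onset = 3/4b = 368.852ms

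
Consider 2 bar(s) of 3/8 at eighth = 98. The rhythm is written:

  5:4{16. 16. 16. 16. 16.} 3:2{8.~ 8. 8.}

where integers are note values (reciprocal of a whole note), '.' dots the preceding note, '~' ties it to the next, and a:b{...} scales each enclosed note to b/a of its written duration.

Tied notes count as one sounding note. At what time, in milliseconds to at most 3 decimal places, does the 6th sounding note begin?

note 6 onset = 3b = 1836.735ms

1. 0.0ms @ 0 + 367.347ms (3/5)
2. 367.347ms @ 3/5 + 367.347ms (3/5)
3. 734.694ms @ 6/5 + 367.347ms (3/5)
4. 1102.041ms @ 9/5 + 367.347ms (3/5)
5. 1469.388ms @ 12/5 + 367.347ms (3/5)
6. 1836.735ms @ 3 + 1224.49ms (2)
7. 3061.224ms @ 5 + 612.245ms (1)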